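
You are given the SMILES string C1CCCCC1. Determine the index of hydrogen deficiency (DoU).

Molecular formula: C6H12.
DoU = (2C + 2 + N − H − X) / 2, where X is the halogen count and O/S are ignored.
    = (2·6 + 2 + 0 − 12 − 0) / 2 = 2 / 2 = 1.

1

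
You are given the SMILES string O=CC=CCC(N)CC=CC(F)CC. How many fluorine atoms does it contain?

1

Scan the SMILES for F atoms (remember two-letter symbols like Cl and Br are single atoms).
Fluorine count: 1.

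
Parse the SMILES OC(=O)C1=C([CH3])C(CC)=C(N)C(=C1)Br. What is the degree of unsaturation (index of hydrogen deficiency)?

5

Degree of unsaturation = (number of rings) + (number of π bonds).
Ring closures in the SMILES: 1.
π bonds: 4 double bonds (each 1 DoU) → 4 DoU from unsaturation.
Total DoU = 1 + 4 = 5.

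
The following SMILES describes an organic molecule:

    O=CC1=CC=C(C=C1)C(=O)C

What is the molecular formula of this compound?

C9H8O2

Walk through each heavy atom and fill implicit hydrogens from standard valence (C 4, N 3, O 2, S 2, halogen 1):
  atom 1: O, bond orders sum to 2 (valence 2) → 0 H
  atom 2: C, bond orders sum to 3 (valence 4) → 1 H
  atom 3: C, bond orders sum to 4 (valence 4) → 0 H
  atom 4: C, bond orders sum to 3 (valence 4) → 1 H
  atom 5: C, bond orders sum to 3 (valence 4) → 1 H
  atom 6: C, bond orders sum to 4 (valence 4) → 0 H
  atom 7: C, bond orders sum to 3 (valence 4) → 1 H
  atom 8: C, bond orders sum to 3 (valence 4) → 1 H
  atom 9: C, bond orders sum to 4 (valence 4) → 0 H
  atom 10: O, bond orders sum to 2 (valence 2) → 0 H
  atom 11: C, bond orders sum to 1 (valence 4) → 3 H
Totals → C:9, H:8, O:2.
In Hill order: C9H8O2.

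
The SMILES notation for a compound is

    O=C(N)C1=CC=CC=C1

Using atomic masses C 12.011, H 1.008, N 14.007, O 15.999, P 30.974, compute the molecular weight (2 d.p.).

First, the molecular formula is C7H7NO (counting implicit H from valence).
  C: 7 × 12.011 = 84.077
  H: 7 × 1.008 = 7.056
  N: 1 × 14.007 = 14.007
  O: 1 × 15.999 = 15.999
Sum: 7×12.011 + 7×1.008 + 1×14.007 + 1×15.999 = 121.139 → 121.14 g/mol.

121.14 g/mol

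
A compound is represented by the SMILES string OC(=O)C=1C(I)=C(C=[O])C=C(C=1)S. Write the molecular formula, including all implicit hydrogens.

C8H5IO3S

Walk through each heavy atom and fill implicit hydrogens from standard valence (C 4, N 3, O 2, S 2, halogen 1):
  atom 1: O, bond orders sum to 1 (valence 2) → 1 H
  atom 2: C, bond orders sum to 4 (valence 4) → 0 H
  atom 3: O, bond orders sum to 2 (valence 2) → 0 H
  atom 4: C, bond orders sum to 4 (valence 4) → 0 H
  atom 5: C, bond orders sum to 4 (valence 4) → 0 H
  atom 6: I (halogen, monovalent) → 0 H
  atom 7: C, bond orders sum to 4 (valence 4) → 0 H
  atom 8: C, bond orders sum to 3 (valence 4) → 1 H
  atom 9: O with explicit H count 0
  atom 10: C, bond orders sum to 3 (valence 4) → 1 H
  atom 11: C, bond orders sum to 4 (valence 4) → 0 H
  atom 12: C, bond orders sum to 3 (valence 4) → 1 H
  atom 13: S, bond orders sum to 1 (valence 2) → 1 H
Totals → C:8, H:5, I:1, O:3, S:1.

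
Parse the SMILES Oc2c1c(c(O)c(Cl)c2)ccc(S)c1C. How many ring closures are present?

In SMILES, each pair of matching ring-closure digits denotes one ring-closing bond; the number of such bonds equals the number of independent rings.
Ring-closure bonds here: 2.

2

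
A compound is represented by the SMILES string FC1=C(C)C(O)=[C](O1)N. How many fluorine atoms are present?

1

Scan the SMILES for F atoms (remember two-letter symbols like Cl and Br are single atoms).
Fluorine count: 1.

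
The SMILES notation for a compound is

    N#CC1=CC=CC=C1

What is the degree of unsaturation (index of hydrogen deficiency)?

Degree of unsaturation = (number of rings) + (number of π bonds).
Ring closures in the SMILES: 1.
π bonds: 3 double bonds (each 1 DoU), 1 triple bond (each 2 DoU) → 5 DoU from unsaturation.
Total DoU = 1 + 5 = 6.

6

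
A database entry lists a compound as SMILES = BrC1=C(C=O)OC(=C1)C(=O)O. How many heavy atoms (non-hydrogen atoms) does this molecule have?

11

Every atom symbol written in the SMILES (organic subset) is one heavy atom; implicit H are not written.
Heavy atoms by element → Br:1, C:6, O:4.
Total: 11.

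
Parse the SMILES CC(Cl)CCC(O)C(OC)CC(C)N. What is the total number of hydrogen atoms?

22

Walk through each heavy atom and fill implicit hydrogens from standard valence (C 4, N 3, O 2, S 2, halogen 1):
  atom 1: C, bond orders sum to 1 (valence 4) → 3 H
  atom 2: C, bond orders sum to 3 (valence 4) → 1 H
  atom 3: Cl (halogen, monovalent) → 0 H
  atom 4: C, bond orders sum to 2 (valence 4) → 2 H
  atom 5: C, bond orders sum to 2 (valence 4) → 2 H
  atom 6: C, bond orders sum to 3 (valence 4) → 1 H
  atom 7: O, bond orders sum to 1 (valence 2) → 1 H
  atom 8: C, bond orders sum to 3 (valence 4) → 1 H
  atom 9: O, bond orders sum to 2 (valence 2) → 0 H
  atom 10: C, bond orders sum to 1 (valence 4) → 3 H
  atom 11: C, bond orders sum to 2 (valence 4) → 2 H
  atom 12: C, bond orders sum to 3 (valence 4) → 1 H
  atom 13: C, bond orders sum to 1 (valence 4) → 3 H
  atom 14: N, bond orders sum to 1 (valence 3) → 2 H
Total hydrogens: 22.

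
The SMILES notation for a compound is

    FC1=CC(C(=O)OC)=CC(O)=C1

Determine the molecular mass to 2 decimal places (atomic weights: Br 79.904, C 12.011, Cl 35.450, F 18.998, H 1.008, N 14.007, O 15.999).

170.14 g/mol

First, the molecular formula is C8H7FO3 (counting implicit H from valence).
  C: 8 × 12.011 = 96.088
  F: 1 × 18.998 = 18.998
  H: 7 × 1.008 = 7.056
  O: 3 × 15.999 = 47.997
Sum: 8×12.011 + 1×18.998 + 7×1.008 + 3×15.999 = 170.139 → 170.14 g/mol.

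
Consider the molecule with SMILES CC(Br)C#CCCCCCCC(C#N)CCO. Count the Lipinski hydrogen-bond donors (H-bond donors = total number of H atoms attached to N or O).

Donors: find every N or O and count the H atoms it carries.
  atom 14 (N): bond orders sum to 3 → 0 H
  atom 17 (O): bond orders sum to 1 → 1 H
Lipinski HBD = 1.

1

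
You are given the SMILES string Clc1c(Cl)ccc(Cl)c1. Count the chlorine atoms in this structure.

3

Scan the SMILES for Cl atoms (remember two-letter symbols like Cl and Br are single atoms).
Chlorine count: 3.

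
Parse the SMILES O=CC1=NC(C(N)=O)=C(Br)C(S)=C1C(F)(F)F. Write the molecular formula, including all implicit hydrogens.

Walk through each heavy atom and fill implicit hydrogens from standard valence (C 4, N 3, O 2, S 2, halogen 1):
  atom 1: O, bond orders sum to 2 (valence 2) → 0 H
  atom 2: C, bond orders sum to 3 (valence 4) → 1 H
  atom 3: C, bond orders sum to 4 (valence 4) → 0 H
  atom 4: N, bond orders sum to 3 (valence 3) → 0 H
  atom 5: C, bond orders sum to 4 (valence 4) → 0 H
  atom 6: C, bond orders sum to 4 (valence 4) → 0 H
  atom 7: N, bond orders sum to 1 (valence 3) → 2 H
  atom 8: O, bond orders sum to 2 (valence 2) → 0 H
  atom 9: C, bond orders sum to 4 (valence 4) → 0 H
  atom 10: Br (halogen, monovalent) → 0 H
  atom 11: C, bond orders sum to 4 (valence 4) → 0 H
  atom 12: S, bond orders sum to 1 (valence 2) → 1 H
  atom 13: C, bond orders sum to 4 (valence 4) → 0 H
  atom 14: C, bond orders sum to 4 (valence 4) → 0 H
  atom 15: F (halogen, monovalent) → 0 H
  atom 16: F (halogen, monovalent) → 0 H
  atom 17: F (halogen, monovalent) → 0 H
Totals → C:8, H:4, Br:1, F:3, N:2, O:2, S:1.

C8H4BrF3N2O2S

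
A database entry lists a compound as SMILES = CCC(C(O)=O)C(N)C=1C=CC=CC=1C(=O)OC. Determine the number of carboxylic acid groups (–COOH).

The carboxylic acid motif appears at heavy-atom position 4 in the SMILES.
Other groups present: 1 ester, 1 primary amine.
Carboxylic acid count: 1.

1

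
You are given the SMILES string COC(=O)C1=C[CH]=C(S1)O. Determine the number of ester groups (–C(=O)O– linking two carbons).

The ester motif appears at heavy-atom position 3 in the SMILES.
Other groups present: 1 hydroxyl.
Ester count: 1.

1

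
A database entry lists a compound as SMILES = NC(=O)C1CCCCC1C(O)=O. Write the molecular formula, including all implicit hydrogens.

C8H13NO3

Walk through each heavy atom and fill implicit hydrogens from standard valence (C 4, N 3, O 2, S 2, halogen 1):
  atom 1: N, bond orders sum to 1 (valence 3) → 2 H
  atom 2: C, bond orders sum to 4 (valence 4) → 0 H
  atom 3: O, bond orders sum to 2 (valence 2) → 0 H
  atom 4: C, bond orders sum to 3 (valence 4) → 1 H
  atom 5: C, bond orders sum to 2 (valence 4) → 2 H
  atom 6: C, bond orders sum to 2 (valence 4) → 2 H
  atom 7: C, bond orders sum to 2 (valence 4) → 2 H
  atom 8: C, bond orders sum to 2 (valence 4) → 2 H
  atom 9: C, bond orders sum to 3 (valence 4) → 1 H
  atom 10: C, bond orders sum to 4 (valence 4) → 0 H
  atom 11: O, bond orders sum to 1 (valence 2) → 1 H
  atom 12: O, bond orders sum to 2 (valence 2) → 0 H
Totals → C:8, H:13, N:1, O:3.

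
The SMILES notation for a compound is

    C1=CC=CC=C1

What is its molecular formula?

C6H6

Walk through each heavy atom and fill implicit hydrogens from standard valence (C 4, N 3, O 2, S 2, halogen 1):
  atom 1: C, bond orders sum to 3 (valence 4) → 1 H
  atom 2: C, bond orders sum to 3 (valence 4) → 1 H
  atom 3: C, bond orders sum to 3 (valence 4) → 1 H
  atom 4: C, bond orders sum to 3 (valence 4) → 1 H
  atom 5: C, bond orders sum to 3 (valence 4) → 1 H
  atom 6: C, bond orders sum to 3 (valence 4) → 1 H
Totals → C:6, H:6.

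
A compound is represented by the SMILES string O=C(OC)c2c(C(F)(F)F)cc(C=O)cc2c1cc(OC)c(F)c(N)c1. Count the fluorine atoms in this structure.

4

Scan the SMILES for F atoms (remember two-letter symbols like Cl and Br are single atoms).
Fluorine count: 4.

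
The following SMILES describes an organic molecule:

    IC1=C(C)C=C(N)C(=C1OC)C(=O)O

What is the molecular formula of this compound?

Walk through each heavy atom and fill implicit hydrogens from standard valence (C 4, N 3, O 2, S 2, halogen 1):
  atom 1: I (halogen, monovalent) → 0 H
  atom 2: C, bond orders sum to 4 (valence 4) → 0 H
  atom 3: C, bond orders sum to 4 (valence 4) → 0 H
  atom 4: C, bond orders sum to 1 (valence 4) → 3 H
  atom 5: C, bond orders sum to 3 (valence 4) → 1 H
  atom 6: C, bond orders sum to 4 (valence 4) → 0 H
  atom 7: N, bond orders sum to 1 (valence 3) → 2 H
  atom 8: C, bond orders sum to 4 (valence 4) → 0 H
  atom 9: C, bond orders sum to 4 (valence 4) → 0 H
  atom 10: O, bond orders sum to 2 (valence 2) → 0 H
  atom 11: C, bond orders sum to 1 (valence 4) → 3 H
  atom 12: C, bond orders sum to 4 (valence 4) → 0 H
  atom 13: O, bond orders sum to 2 (valence 2) → 0 H
  atom 14: O, bond orders sum to 1 (valence 2) → 1 H
Totals → C:9, H:10, I:1, N:1, O:3.
In Hill order: C9H10INO3.

C9H10INO3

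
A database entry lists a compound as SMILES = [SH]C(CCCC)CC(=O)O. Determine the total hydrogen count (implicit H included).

Walk through each heavy atom and fill implicit hydrogens from standard valence (C 4, N 3, O 2, S 2, halogen 1):
  atom 1: S with explicit H count 1
  atom 2: C, bond orders sum to 3 (valence 4) → 1 H
  atom 3: C, bond orders sum to 2 (valence 4) → 2 H
  atom 4: C, bond orders sum to 2 (valence 4) → 2 H
  atom 5: C, bond orders sum to 2 (valence 4) → 2 H
  atom 6: C, bond orders sum to 1 (valence 4) → 3 H
  atom 7: C, bond orders sum to 2 (valence 4) → 2 H
  atom 8: C, bond orders sum to 4 (valence 4) → 0 H
  atom 9: O, bond orders sum to 2 (valence 2) → 0 H
  atom 10: O, bond orders sum to 1 (valence 2) → 1 H
Total hydrogens: 14.

14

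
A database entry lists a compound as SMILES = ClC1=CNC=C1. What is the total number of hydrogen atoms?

Walk through each heavy atom and fill implicit hydrogens from standard valence (C 4, N 3, O 2, S 2, halogen 1):
  atom 1: Cl (halogen, monovalent) → 0 H
  atom 2: C, bond orders sum to 4 (valence 4) → 0 H
  atom 3: C, bond orders sum to 3 (valence 4) → 1 H
  atom 4: N, bond orders sum to 2 (valence 3) → 1 H
  atom 5: C, bond orders sum to 3 (valence 4) → 1 H
  atom 6: C, bond orders sum to 3 (valence 4) → 1 H
Total hydrogens: 4.

4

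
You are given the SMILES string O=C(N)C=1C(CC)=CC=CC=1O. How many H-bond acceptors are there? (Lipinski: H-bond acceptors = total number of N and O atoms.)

N atoms: 1; O atoms: 2.
Lipinski HBA = 1 + 2 = 3.

3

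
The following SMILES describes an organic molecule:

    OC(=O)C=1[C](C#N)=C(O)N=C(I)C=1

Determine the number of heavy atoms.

13

Every atom symbol written in the SMILES (organic subset) is one heavy atom; implicit H are not written.
Heavy atoms by element → C:7, I:1, N:2, O:3.
Total: 13.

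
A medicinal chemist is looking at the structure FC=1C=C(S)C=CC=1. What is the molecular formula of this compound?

C6H5FS

Walk through each heavy atom and fill implicit hydrogens from standard valence (C 4, N 3, O 2, S 2, halogen 1):
  atom 1: F (halogen, monovalent) → 0 H
  atom 2: C, bond orders sum to 4 (valence 4) → 0 H
  atom 3: C, bond orders sum to 3 (valence 4) → 1 H
  atom 4: C, bond orders sum to 4 (valence 4) → 0 H
  atom 5: S, bond orders sum to 1 (valence 2) → 1 H
  atom 6: C, bond orders sum to 3 (valence 4) → 1 H
  atom 7: C, bond orders sum to 3 (valence 4) → 1 H
  atom 8: C, bond orders sum to 3 (valence 4) → 1 H
Totals → C:6, H:5, F:1, S:1.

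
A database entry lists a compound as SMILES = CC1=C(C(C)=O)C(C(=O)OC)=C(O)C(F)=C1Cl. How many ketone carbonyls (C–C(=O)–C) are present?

1

The ketone motif appears at heavy-atom position 4 in the SMILES.
Other groups present: 1 ester, 1 hydroxyl.
Ketone count: 1.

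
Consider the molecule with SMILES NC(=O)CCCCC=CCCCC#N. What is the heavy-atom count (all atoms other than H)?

Every atom symbol written in the SMILES (organic subset) is one heavy atom; implicit H are not written.
Heavy atoms by element → C:11, N:2, O:1.
Total: 14.

14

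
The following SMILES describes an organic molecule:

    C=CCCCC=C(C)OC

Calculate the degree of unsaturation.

2

Molecular formula: C9H16O.
DoU = (2C + 2 + N − H − X) / 2, where X is the halogen count and O/S are ignored.
    = (2·9 + 2 + 0 − 16 − 0) / 2 = 4 / 2 = 2.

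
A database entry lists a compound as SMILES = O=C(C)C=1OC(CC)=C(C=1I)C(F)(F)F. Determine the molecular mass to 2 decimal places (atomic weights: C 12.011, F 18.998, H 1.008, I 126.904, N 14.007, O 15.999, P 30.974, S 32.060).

332.06 g/mol

First, the molecular formula is C9H8F3IO2 (counting implicit H from valence).
  C: 9 × 12.011 = 108.099
  F: 3 × 18.998 = 56.994
  H: 8 × 1.008 = 8.064
  I: 1 × 126.904 = 126.904
  O: 2 × 15.999 = 31.998
Sum: 9×12.011 + 3×18.998 + 8×1.008 + 1×126.904 + 2×15.999 = 332.059 → 332.06 g/mol.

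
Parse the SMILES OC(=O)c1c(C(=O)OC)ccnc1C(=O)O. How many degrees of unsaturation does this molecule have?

Molecular formula: C9H7NO6.
DoU = (2C + 2 + N − H − X) / 2, where X is the halogen count and O/S are ignored.
    = (2·9 + 2 + 1 − 7 − 0) / 2 = 14 / 2 = 7.

7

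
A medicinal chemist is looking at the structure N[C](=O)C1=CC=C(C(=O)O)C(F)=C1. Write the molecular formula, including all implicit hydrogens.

C8H6FNO3

Walk through each heavy atom and fill implicit hydrogens from standard valence (C 4, N 3, O 2, S 2, halogen 1):
  atom 1: N, bond orders sum to 1 (valence 3) → 2 H
  atom 2: C with explicit H count 0
  atom 3: O, bond orders sum to 2 (valence 2) → 0 H
  atom 4: C, bond orders sum to 4 (valence 4) → 0 H
  atom 5: C, bond orders sum to 3 (valence 4) → 1 H
  atom 6: C, bond orders sum to 3 (valence 4) → 1 H
  atom 7: C, bond orders sum to 4 (valence 4) → 0 H
  atom 8: C, bond orders sum to 4 (valence 4) → 0 H
  atom 9: O, bond orders sum to 2 (valence 2) → 0 H
  atom 10: O, bond orders sum to 1 (valence 2) → 1 H
  atom 11: C, bond orders sum to 4 (valence 4) → 0 H
  atom 12: F (halogen, monovalent) → 0 H
  atom 13: C, bond orders sum to 3 (valence 4) → 1 H
Totals → C:8, H:6, F:1, N:1, O:3.
In Hill order: C8H6FNO3.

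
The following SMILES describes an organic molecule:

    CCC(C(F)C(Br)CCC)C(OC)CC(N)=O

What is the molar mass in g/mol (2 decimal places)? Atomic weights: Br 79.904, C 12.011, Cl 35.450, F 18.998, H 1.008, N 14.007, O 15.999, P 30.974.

312.22 g/mol

First, the molecular formula is C12H23BrFNO2 (counting implicit H from valence).
  Br: 1 × 79.904 = 79.904
  C: 12 × 12.011 = 144.132
  F: 1 × 18.998 = 18.998
  H: 23 × 1.008 = 23.184
  N: 1 × 14.007 = 14.007
  O: 2 × 15.999 = 31.998
Sum: 1×79.904 + 12×12.011 + 1×18.998 + 23×1.008 + 1×14.007 + 2×15.999 = 312.223 → 312.22 g/mol.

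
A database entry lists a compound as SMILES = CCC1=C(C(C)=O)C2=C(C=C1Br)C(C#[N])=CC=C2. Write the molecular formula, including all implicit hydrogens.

C15H12BrNO

Walk through each heavy atom and fill implicit hydrogens from standard valence (C 4, N 3, O 2, S 2, halogen 1):
  atom 1: C, bond orders sum to 1 (valence 4) → 3 H
  atom 2: C, bond orders sum to 2 (valence 4) → 2 H
  atom 3: C, bond orders sum to 4 (valence 4) → 0 H
  atom 4: C, bond orders sum to 4 (valence 4) → 0 H
  atom 5: C, bond orders sum to 4 (valence 4) → 0 H
  atom 6: C, bond orders sum to 1 (valence 4) → 3 H
  atom 7: O, bond orders sum to 2 (valence 2) → 0 H
  atom 8: C, bond orders sum to 4 (valence 4) → 0 H
  atom 9: C, bond orders sum to 4 (valence 4) → 0 H
  atom 10: C, bond orders sum to 3 (valence 4) → 1 H
  atom 11: C, bond orders sum to 4 (valence 4) → 0 H
  atom 12: Br (halogen, monovalent) → 0 H
  atom 13: C, bond orders sum to 4 (valence 4) → 0 H
  atom 14: C, bond orders sum to 4 (valence 4) → 0 H
  atom 15: N with explicit H count 0
  atom 16: C, bond orders sum to 3 (valence 4) → 1 H
  atom 17: C, bond orders sum to 3 (valence 4) → 1 H
  atom 18: C, bond orders sum to 3 (valence 4) → 1 H
Totals → C:15, H:12, Br:1, N:1, O:1.
In Hill order: C15H12BrNO.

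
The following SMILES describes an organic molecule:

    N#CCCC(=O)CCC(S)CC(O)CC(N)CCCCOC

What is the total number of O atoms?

Scan the SMILES for O atoms (remember two-letter symbols like Cl and Br are single atoms).
Oxygen count: 3.

3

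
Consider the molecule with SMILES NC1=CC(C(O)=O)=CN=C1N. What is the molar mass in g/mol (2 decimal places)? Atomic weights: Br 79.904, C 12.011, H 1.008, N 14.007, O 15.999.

153.14 g/mol

First, the molecular formula is C6H7N3O2 (counting implicit H from valence).
  C: 6 × 12.011 = 72.066
  H: 7 × 1.008 = 7.056
  N: 3 × 14.007 = 42.021
  O: 2 × 15.999 = 31.998
Sum: 6×12.011 + 7×1.008 + 3×14.007 + 2×15.999 = 153.141 → 153.14 g/mol.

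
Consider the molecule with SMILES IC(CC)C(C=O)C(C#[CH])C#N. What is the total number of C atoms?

9

Count every carbon token in the SMILES (each C, including those in ring-closure positions and inside branches).
Carbon count: 9.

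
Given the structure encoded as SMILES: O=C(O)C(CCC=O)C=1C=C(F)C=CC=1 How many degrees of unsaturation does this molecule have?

Molecular formula: C11H11FO3.
DoU = (2C + 2 + N − H − X) / 2, where X is the halogen count and O/S are ignored.
    = (2·11 + 2 + 0 − 11 − 1) / 2 = 12 / 2 = 6.

6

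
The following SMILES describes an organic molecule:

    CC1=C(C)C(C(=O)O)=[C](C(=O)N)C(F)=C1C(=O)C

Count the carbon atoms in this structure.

Count every carbon token in the SMILES (each C, including those in ring-closure positions and inside branches).
Carbon count: 12.

12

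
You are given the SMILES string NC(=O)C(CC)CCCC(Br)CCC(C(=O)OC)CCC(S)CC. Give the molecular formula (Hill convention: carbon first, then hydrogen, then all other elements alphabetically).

Walk through each heavy atom and fill implicit hydrogens from standard valence (C 4, N 3, O 2, S 2, halogen 1):
  atom 1: N, bond orders sum to 1 (valence 3) → 2 H
  atom 2: C, bond orders sum to 4 (valence 4) → 0 H
  atom 3: O, bond orders sum to 2 (valence 2) → 0 H
  atom 4: C, bond orders sum to 3 (valence 4) → 1 H
  atom 5: C, bond orders sum to 2 (valence 4) → 2 H
  atom 6: C, bond orders sum to 1 (valence 4) → 3 H
  atom 7: C, bond orders sum to 2 (valence 4) → 2 H
  atom 8: C, bond orders sum to 2 (valence 4) → 2 H
  atom 9: C, bond orders sum to 2 (valence 4) → 2 H
  atom 10: C, bond orders sum to 3 (valence 4) → 1 H
  atom 11: Br (halogen, monovalent) → 0 H
  atom 12: C, bond orders sum to 2 (valence 4) → 2 H
  atom 13: C, bond orders sum to 2 (valence 4) → 2 H
  atom 14: C, bond orders sum to 3 (valence 4) → 1 H
  atom 15: C, bond orders sum to 4 (valence 4) → 0 H
  atom 16: O, bond orders sum to 2 (valence 2) → 0 H
  atom 17: O, bond orders sum to 2 (valence 2) → 0 H
  atom 18: C, bond orders sum to 1 (valence 4) → 3 H
  atom 19: C, bond orders sum to 2 (valence 4) → 2 H
  atom 20: C, bond orders sum to 2 (valence 4) → 2 H
  atom 21: C, bond orders sum to 3 (valence 4) → 1 H
  atom 22: S, bond orders sum to 1 (valence 2) → 1 H
  atom 23: C, bond orders sum to 2 (valence 4) → 2 H
  atom 24: C, bond orders sum to 1 (valence 4) → 3 H
Totals → C:18, H:34, Br:1, N:1, O:3, S:1.
In Hill order: C18H34BrNO3S.

C18H34BrNO3S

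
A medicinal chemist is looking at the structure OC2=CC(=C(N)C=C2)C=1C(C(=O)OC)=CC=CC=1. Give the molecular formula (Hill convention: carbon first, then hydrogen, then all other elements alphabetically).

Walk through each heavy atom and fill implicit hydrogens from standard valence (C 4, N 3, O 2, S 2, halogen 1):
  atom 1: O, bond orders sum to 1 (valence 2) → 1 H
  atom 2: C, bond orders sum to 4 (valence 4) → 0 H
  atom 3: C, bond orders sum to 3 (valence 4) → 1 H
  atom 4: C, bond orders sum to 4 (valence 4) → 0 H
  atom 5: C, bond orders sum to 4 (valence 4) → 0 H
  atom 6: N, bond orders sum to 1 (valence 3) → 2 H
  atom 7: C, bond orders sum to 3 (valence 4) → 1 H
  atom 8: C, bond orders sum to 3 (valence 4) → 1 H
  atom 9: C, bond orders sum to 4 (valence 4) → 0 H
  atom 10: C, bond orders sum to 4 (valence 4) → 0 H
  atom 11: C, bond orders sum to 4 (valence 4) → 0 H
  atom 12: O, bond orders sum to 2 (valence 2) → 0 H
  atom 13: O, bond orders sum to 2 (valence 2) → 0 H
  atom 14: C, bond orders sum to 1 (valence 4) → 3 H
  atom 15: C, bond orders sum to 3 (valence 4) → 1 H
  atom 16: C, bond orders sum to 3 (valence 4) → 1 H
  atom 17: C, bond orders sum to 3 (valence 4) → 1 H
  atom 18: C, bond orders sum to 3 (valence 4) → 1 H
Totals → C:14, H:13, N:1, O:3.

C14H13NO3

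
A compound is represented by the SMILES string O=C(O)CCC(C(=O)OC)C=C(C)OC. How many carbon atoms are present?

10

Count every carbon token in the SMILES (each C, including those in ring-closure positions and inside branches).
Carbon count: 10.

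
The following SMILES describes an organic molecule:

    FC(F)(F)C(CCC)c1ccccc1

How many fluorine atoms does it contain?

3

Scan the SMILES for F atoms (remember two-letter symbols like Cl and Br are single atoms).
Fluorine count: 3.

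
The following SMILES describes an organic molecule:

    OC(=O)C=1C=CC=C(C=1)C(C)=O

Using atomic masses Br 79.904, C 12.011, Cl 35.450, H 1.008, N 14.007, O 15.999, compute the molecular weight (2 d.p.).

164.16 g/mol

First, the molecular formula is C9H8O3 (counting implicit H from valence).
  C: 9 × 12.011 = 108.099
  H: 8 × 1.008 = 8.064
  O: 3 × 15.999 = 47.997
Sum: 9×12.011 + 8×1.008 + 3×15.999 = 164.160 → 164.16 g/mol.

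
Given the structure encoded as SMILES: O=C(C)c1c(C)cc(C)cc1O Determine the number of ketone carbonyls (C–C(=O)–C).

1

The ketone motif appears at heavy-atom position 2 in the SMILES.
Other groups present: 1 hydroxyl.
Ketone count: 1.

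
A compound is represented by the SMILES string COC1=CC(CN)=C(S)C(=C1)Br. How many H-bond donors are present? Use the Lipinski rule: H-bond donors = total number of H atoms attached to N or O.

Donors: find every N or O and count the H atoms it carries.
  atom 2 (O): bond orders sum to 2 → 0 H
  atom 7 (N): bond orders sum to 1 → 2 H
Lipinski HBD = 2.

2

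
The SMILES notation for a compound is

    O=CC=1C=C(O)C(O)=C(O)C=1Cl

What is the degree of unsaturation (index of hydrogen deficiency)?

5

Degree of unsaturation = (number of rings) + (number of π bonds).
Ring closures in the SMILES: 1.
π bonds: 4 double bonds (each 1 DoU) → 4 DoU from unsaturation.
Total DoU = 1 + 4 = 5.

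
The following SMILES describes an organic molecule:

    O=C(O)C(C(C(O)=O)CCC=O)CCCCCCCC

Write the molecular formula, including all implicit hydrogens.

C15H26O5

Walk through each heavy atom and fill implicit hydrogens from standard valence (C 4, N 3, O 2, S 2, halogen 1):
  atom 1: O, bond orders sum to 2 (valence 2) → 0 H
  atom 2: C, bond orders sum to 4 (valence 4) → 0 H
  atom 3: O, bond orders sum to 1 (valence 2) → 1 H
  atom 4: C, bond orders sum to 3 (valence 4) → 1 H
  atom 5: C, bond orders sum to 3 (valence 4) → 1 H
  atom 6: C, bond orders sum to 4 (valence 4) → 0 H
  atom 7: O, bond orders sum to 1 (valence 2) → 1 H
  atom 8: O, bond orders sum to 2 (valence 2) → 0 H
  atom 9: C, bond orders sum to 2 (valence 4) → 2 H
  atom 10: C, bond orders sum to 2 (valence 4) → 2 H
  atom 11: C, bond orders sum to 3 (valence 4) → 1 H
  atom 12: O, bond orders sum to 2 (valence 2) → 0 H
  atom 13: C, bond orders sum to 2 (valence 4) → 2 H
  atom 14: C, bond orders sum to 2 (valence 4) → 2 H
  atom 15: C, bond orders sum to 2 (valence 4) → 2 H
  atom 16: C, bond orders sum to 2 (valence 4) → 2 H
  atom 17: C, bond orders sum to 2 (valence 4) → 2 H
  atom 18: C, bond orders sum to 2 (valence 4) → 2 H
  atom 19: C, bond orders sum to 2 (valence 4) → 2 H
  atom 20: C, bond orders sum to 1 (valence 4) → 3 H
Totals → C:15, H:26, O:5.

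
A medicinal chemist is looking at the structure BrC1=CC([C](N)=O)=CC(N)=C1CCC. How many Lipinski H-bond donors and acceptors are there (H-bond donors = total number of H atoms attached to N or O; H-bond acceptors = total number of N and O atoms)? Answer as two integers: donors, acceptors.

4, 3

Donors: find every N or O and count the H atoms it carries.
  atom 6 (N): bond orders sum to 1 → 2 H
  atom 7 (O): bond orders sum to 2 → 0 H
  atom 10 (N): bond orders sum to 1 → 2 H
Lipinski HBD = 4.
Acceptors: N atoms = 2, O atoms = 1 → HBA = 3.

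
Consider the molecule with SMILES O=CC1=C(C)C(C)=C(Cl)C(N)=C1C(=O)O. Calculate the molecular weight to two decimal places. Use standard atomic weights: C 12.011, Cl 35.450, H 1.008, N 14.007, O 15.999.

First, the molecular formula is C10H10ClNO3 (counting implicit H from valence).
  C: 10 × 12.011 = 120.110
  Cl: 1 × 35.450 = 35.450
  H: 10 × 1.008 = 10.080
  N: 1 × 14.007 = 14.007
  O: 3 × 15.999 = 47.997
Sum: 10×12.011 + 1×35.450 + 10×1.008 + 1×14.007 + 3×15.999 = 227.644 → 227.64 g/mol.

227.64 g/mol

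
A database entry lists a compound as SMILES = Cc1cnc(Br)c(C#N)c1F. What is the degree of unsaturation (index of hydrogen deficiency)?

6

Molecular formula: C7H4BrFN2.
DoU = (2C + 2 + N − H − X) / 2, where X is the halogen count and O/S are ignored.
    = (2·7 + 2 + 2 − 4 − 2) / 2 = 12 / 2 = 6.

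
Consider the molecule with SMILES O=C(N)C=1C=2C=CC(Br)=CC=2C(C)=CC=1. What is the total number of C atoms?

Count every carbon token in the SMILES (each C, including those in ring-closure positions and inside branches).
Carbon count: 12.

12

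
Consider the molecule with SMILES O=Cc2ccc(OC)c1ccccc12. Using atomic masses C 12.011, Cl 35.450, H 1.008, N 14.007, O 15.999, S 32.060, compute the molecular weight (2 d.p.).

186.21 g/mol

First, the molecular formula is C12H10O2 (counting implicit H from valence).
  C: 12 × 12.011 = 144.132
  H: 10 × 1.008 = 10.080
  O: 2 × 15.999 = 31.998
Sum: 12×12.011 + 10×1.008 + 2×15.999 = 186.210 → 186.21 g/mol.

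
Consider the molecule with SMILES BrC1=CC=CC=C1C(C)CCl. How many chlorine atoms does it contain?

1

Scan the SMILES for Cl atoms (remember two-letter symbols like Cl and Br are single atoms).
Chlorine count: 1.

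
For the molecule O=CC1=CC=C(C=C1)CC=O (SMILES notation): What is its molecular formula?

Walk through each heavy atom and fill implicit hydrogens from standard valence (C 4, N 3, O 2, S 2, halogen 1):
  atom 1: O, bond orders sum to 2 (valence 2) → 0 H
  atom 2: C, bond orders sum to 3 (valence 4) → 1 H
  atom 3: C, bond orders sum to 4 (valence 4) → 0 H
  atom 4: C, bond orders sum to 3 (valence 4) → 1 H
  atom 5: C, bond orders sum to 3 (valence 4) → 1 H
  atom 6: C, bond orders sum to 4 (valence 4) → 0 H
  atom 7: C, bond orders sum to 3 (valence 4) → 1 H
  atom 8: C, bond orders sum to 3 (valence 4) → 1 H
  atom 9: C, bond orders sum to 2 (valence 4) → 2 H
  atom 10: C, bond orders sum to 3 (valence 4) → 1 H
  atom 11: O, bond orders sum to 2 (valence 2) → 0 H
Totals → C:9, H:8, O:2.

C9H8O2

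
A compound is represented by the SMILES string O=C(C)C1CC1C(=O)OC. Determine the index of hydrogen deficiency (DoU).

Molecular formula: C7H10O3.
DoU = (2C + 2 + N − H − X) / 2, where X is the halogen count and O/S are ignored.
    = (2·7 + 2 + 0 − 10 − 0) / 2 = 6 / 2 = 3.

3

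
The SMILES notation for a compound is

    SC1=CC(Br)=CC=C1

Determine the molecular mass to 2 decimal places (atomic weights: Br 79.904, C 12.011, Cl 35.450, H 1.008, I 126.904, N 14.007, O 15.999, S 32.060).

189.07 g/mol

First, the molecular formula is C6H5BrS (counting implicit H from valence).
  Br: 1 × 79.904 = 79.904
  C: 6 × 12.011 = 72.066
  H: 5 × 1.008 = 5.040
  S: 1 × 32.060 = 32.060
Sum: 1×79.904 + 6×12.011 + 5×1.008 + 1×32.060 = 189.070 → 189.07 g/mol.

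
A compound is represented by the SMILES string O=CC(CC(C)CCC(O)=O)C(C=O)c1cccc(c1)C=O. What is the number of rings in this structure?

1

In SMILES, each pair of matching ring-closure digits denotes one ring-closing bond; the number of such bonds equals the number of independent rings.
Ring-closure bonds here: 1.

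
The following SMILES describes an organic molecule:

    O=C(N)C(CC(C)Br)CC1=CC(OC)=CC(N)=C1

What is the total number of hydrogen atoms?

19

Walk through each heavy atom and fill implicit hydrogens from standard valence (C 4, N 3, O 2, S 2, halogen 1):
  atom 1: O, bond orders sum to 2 (valence 2) → 0 H
  atom 2: C, bond orders sum to 4 (valence 4) → 0 H
  atom 3: N, bond orders sum to 1 (valence 3) → 2 H
  atom 4: C, bond orders sum to 3 (valence 4) → 1 H
  atom 5: C, bond orders sum to 2 (valence 4) → 2 H
  atom 6: C, bond orders sum to 3 (valence 4) → 1 H
  atom 7: C, bond orders sum to 1 (valence 4) → 3 H
  atom 8: Br (halogen, monovalent) → 0 H
  atom 9: C, bond orders sum to 2 (valence 4) → 2 H
  atom 10: C, bond orders sum to 4 (valence 4) → 0 H
  atom 11: C, bond orders sum to 3 (valence 4) → 1 H
  atom 12: C, bond orders sum to 4 (valence 4) → 0 H
  atom 13: O, bond orders sum to 2 (valence 2) → 0 H
  atom 14: C, bond orders sum to 1 (valence 4) → 3 H
  atom 15: C, bond orders sum to 3 (valence 4) → 1 H
  atom 16: C, bond orders sum to 4 (valence 4) → 0 H
  atom 17: N, bond orders sum to 1 (valence 3) → 2 H
  atom 18: C, bond orders sum to 3 (valence 4) → 1 H
Total hydrogens: 19.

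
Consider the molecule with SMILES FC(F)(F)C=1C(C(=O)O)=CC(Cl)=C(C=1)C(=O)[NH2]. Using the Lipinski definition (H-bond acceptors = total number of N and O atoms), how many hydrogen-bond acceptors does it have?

N atoms: 1; O atoms: 3.
Lipinski HBA = 1 + 3 = 4.

4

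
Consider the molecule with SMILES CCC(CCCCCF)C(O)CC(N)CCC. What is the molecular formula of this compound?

C14H30FNO

Walk through each heavy atom and fill implicit hydrogens from standard valence (C 4, N 3, O 2, S 2, halogen 1):
  atom 1: C, bond orders sum to 1 (valence 4) → 3 H
  atom 2: C, bond orders sum to 2 (valence 4) → 2 H
  atom 3: C, bond orders sum to 3 (valence 4) → 1 H
  atom 4: C, bond orders sum to 2 (valence 4) → 2 H
  atom 5: C, bond orders sum to 2 (valence 4) → 2 H
  atom 6: C, bond orders sum to 2 (valence 4) → 2 H
  atom 7: C, bond orders sum to 2 (valence 4) → 2 H
  atom 8: C, bond orders sum to 2 (valence 4) → 2 H
  atom 9: F (halogen, monovalent) → 0 H
  atom 10: C, bond orders sum to 3 (valence 4) → 1 H
  atom 11: O, bond orders sum to 1 (valence 2) → 1 H
  atom 12: C, bond orders sum to 2 (valence 4) → 2 H
  atom 13: C, bond orders sum to 3 (valence 4) → 1 H
  atom 14: N, bond orders sum to 1 (valence 3) → 2 H
  atom 15: C, bond orders sum to 2 (valence 4) → 2 H
  atom 16: C, bond orders sum to 2 (valence 4) → 2 H
  atom 17: C, bond orders sum to 1 (valence 4) → 3 H
Totals → C:14, H:30, F:1, N:1, O:1.
In Hill order: C14H30FNO.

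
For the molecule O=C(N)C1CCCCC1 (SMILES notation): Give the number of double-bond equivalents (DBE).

2

Degree of unsaturation = (number of rings) + (number of π bonds).
Ring closures in the SMILES: 1.
π bonds: 1 double bond (each 1 DoU) → 1 DoU from unsaturation.
Total DoU = 1 + 1 = 2.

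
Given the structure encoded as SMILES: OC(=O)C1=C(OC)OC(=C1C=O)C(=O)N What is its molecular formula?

C8H7NO6

Walk through each heavy atom and fill implicit hydrogens from standard valence (C 4, N 3, O 2, S 2, halogen 1):
  atom 1: O, bond orders sum to 1 (valence 2) → 1 H
  atom 2: C, bond orders sum to 4 (valence 4) → 0 H
  atom 3: O, bond orders sum to 2 (valence 2) → 0 H
  atom 4: C, bond orders sum to 4 (valence 4) → 0 H
  atom 5: C, bond orders sum to 4 (valence 4) → 0 H
  atom 6: O, bond orders sum to 2 (valence 2) → 0 H
  atom 7: C, bond orders sum to 1 (valence 4) → 3 H
  atom 8: O, bond orders sum to 2 (valence 2) → 0 H
  atom 9: C, bond orders sum to 4 (valence 4) → 0 H
  atom 10: C, bond orders sum to 4 (valence 4) → 0 H
  atom 11: C, bond orders sum to 3 (valence 4) → 1 H
  atom 12: O, bond orders sum to 2 (valence 2) → 0 H
  atom 13: C, bond orders sum to 4 (valence 4) → 0 H
  atom 14: O, bond orders sum to 2 (valence 2) → 0 H
  atom 15: N, bond orders sum to 1 (valence 3) → 2 H
Totals → C:8, H:7, N:1, O:6.
In Hill order: C8H7NO6.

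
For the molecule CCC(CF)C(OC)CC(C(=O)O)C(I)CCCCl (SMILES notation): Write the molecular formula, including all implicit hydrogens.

C13H23ClFIO3

Walk through each heavy atom and fill implicit hydrogens from standard valence (C 4, N 3, O 2, S 2, halogen 1):
  atom 1: C, bond orders sum to 1 (valence 4) → 3 H
  atom 2: C, bond orders sum to 2 (valence 4) → 2 H
  atom 3: C, bond orders sum to 3 (valence 4) → 1 H
  atom 4: C, bond orders sum to 2 (valence 4) → 2 H
  atom 5: F (halogen, monovalent) → 0 H
  atom 6: C, bond orders sum to 3 (valence 4) → 1 H
  atom 7: O, bond orders sum to 2 (valence 2) → 0 H
  atom 8: C, bond orders sum to 1 (valence 4) → 3 H
  atom 9: C, bond orders sum to 2 (valence 4) → 2 H
  atom 10: C, bond orders sum to 3 (valence 4) → 1 H
  atom 11: C, bond orders sum to 4 (valence 4) → 0 H
  atom 12: O, bond orders sum to 2 (valence 2) → 0 H
  atom 13: O, bond orders sum to 1 (valence 2) → 1 H
  atom 14: C, bond orders sum to 3 (valence 4) → 1 H
  atom 15: I (halogen, monovalent) → 0 H
  atom 16: C, bond orders sum to 2 (valence 4) → 2 H
  atom 17: C, bond orders sum to 2 (valence 4) → 2 H
  atom 18: C, bond orders sum to 2 (valence 4) → 2 H
  atom 19: Cl (halogen, monovalent) → 0 H
Totals → C:13, H:23, Cl:1, F:1, I:1, O:3.
In Hill order: C13H23ClFIO3.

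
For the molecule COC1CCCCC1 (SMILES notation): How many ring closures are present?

In SMILES, each pair of matching ring-closure digits denotes one ring-closing bond; the number of such bonds equals the number of independent rings.
Ring-closure bonds here: 1.

1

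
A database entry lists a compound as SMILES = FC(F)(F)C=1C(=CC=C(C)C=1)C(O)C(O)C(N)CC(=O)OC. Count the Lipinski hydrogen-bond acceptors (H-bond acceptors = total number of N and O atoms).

N atoms: 1; O atoms: 4.
Lipinski HBA = 1 + 4 = 5.

5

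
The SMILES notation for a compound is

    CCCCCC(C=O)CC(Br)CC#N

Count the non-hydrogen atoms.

14

Every atom symbol written in the SMILES (organic subset) is one heavy atom; implicit H are not written.
Heavy atoms by element → Br:1, C:11, N:1, O:1.
Total: 14.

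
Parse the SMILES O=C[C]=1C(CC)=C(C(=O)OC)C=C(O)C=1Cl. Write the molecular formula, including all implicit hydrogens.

C11H11ClO4

Walk through each heavy atom and fill implicit hydrogens from standard valence (C 4, N 3, O 2, S 2, halogen 1):
  atom 1: O, bond orders sum to 2 (valence 2) → 0 H
  atom 2: C, bond orders sum to 3 (valence 4) → 1 H
  atom 3: C with explicit H count 0
  atom 4: C, bond orders sum to 4 (valence 4) → 0 H
  atom 5: C, bond orders sum to 2 (valence 4) → 2 H
  atom 6: C, bond orders sum to 1 (valence 4) → 3 H
  atom 7: C, bond orders sum to 4 (valence 4) → 0 H
  atom 8: C, bond orders sum to 4 (valence 4) → 0 H
  atom 9: O, bond orders sum to 2 (valence 2) → 0 H
  atom 10: O, bond orders sum to 2 (valence 2) → 0 H
  atom 11: C, bond orders sum to 1 (valence 4) → 3 H
  atom 12: C, bond orders sum to 3 (valence 4) → 1 H
  atom 13: C, bond orders sum to 4 (valence 4) → 0 H
  atom 14: O, bond orders sum to 1 (valence 2) → 1 H
  atom 15: C, bond orders sum to 4 (valence 4) → 0 H
  atom 16: Cl (halogen, monovalent) → 0 H
Totals → C:11, H:11, Cl:1, O:4.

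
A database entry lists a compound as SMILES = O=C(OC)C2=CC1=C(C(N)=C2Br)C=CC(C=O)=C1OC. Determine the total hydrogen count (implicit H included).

12

Walk through each heavy atom and fill implicit hydrogens from standard valence (C 4, N 3, O 2, S 2, halogen 1):
  atom 1: O, bond orders sum to 2 (valence 2) → 0 H
  atom 2: C, bond orders sum to 4 (valence 4) → 0 H
  atom 3: O, bond orders sum to 2 (valence 2) → 0 H
  atom 4: C, bond orders sum to 1 (valence 4) → 3 H
  atom 5: C, bond orders sum to 4 (valence 4) → 0 H
  atom 6: C, bond orders sum to 3 (valence 4) → 1 H
  atom 7: C, bond orders sum to 4 (valence 4) → 0 H
  atom 8: C, bond orders sum to 4 (valence 4) → 0 H
  atom 9: C, bond orders sum to 4 (valence 4) → 0 H
  atom 10: N, bond orders sum to 1 (valence 3) → 2 H
  atom 11: C, bond orders sum to 4 (valence 4) → 0 H
  atom 12: Br (halogen, monovalent) → 0 H
  atom 13: C, bond orders sum to 3 (valence 4) → 1 H
  atom 14: C, bond orders sum to 3 (valence 4) → 1 H
  atom 15: C, bond orders sum to 4 (valence 4) → 0 H
  atom 16: C, bond orders sum to 3 (valence 4) → 1 H
  atom 17: O, bond orders sum to 2 (valence 2) → 0 H
  atom 18: C, bond orders sum to 4 (valence 4) → 0 H
  atom 19: O, bond orders sum to 2 (valence 2) → 0 H
  atom 20: C, bond orders sum to 1 (valence 4) → 3 H
Total hydrogens: 12.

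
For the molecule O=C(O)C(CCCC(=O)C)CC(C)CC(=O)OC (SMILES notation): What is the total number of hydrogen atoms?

22

Walk through each heavy atom and fill implicit hydrogens from standard valence (C 4, N 3, O 2, S 2, halogen 1):
  atom 1: O, bond orders sum to 2 (valence 2) → 0 H
  atom 2: C, bond orders sum to 4 (valence 4) → 0 H
  atom 3: O, bond orders sum to 1 (valence 2) → 1 H
  atom 4: C, bond orders sum to 3 (valence 4) → 1 H
  atom 5: C, bond orders sum to 2 (valence 4) → 2 H
  atom 6: C, bond orders sum to 2 (valence 4) → 2 H
  atom 7: C, bond orders sum to 2 (valence 4) → 2 H
  atom 8: C, bond orders sum to 4 (valence 4) → 0 H
  atom 9: O, bond orders sum to 2 (valence 2) → 0 H
  atom 10: C, bond orders sum to 1 (valence 4) → 3 H
  atom 11: C, bond orders sum to 2 (valence 4) → 2 H
  atom 12: C, bond orders sum to 3 (valence 4) → 1 H
  atom 13: C, bond orders sum to 1 (valence 4) → 3 H
  atom 14: C, bond orders sum to 2 (valence 4) → 2 H
  atom 15: C, bond orders sum to 4 (valence 4) → 0 H
  atom 16: O, bond orders sum to 2 (valence 2) → 0 H
  atom 17: O, bond orders sum to 2 (valence 2) → 0 H
  atom 18: C, bond orders sum to 1 (valence 4) → 3 H
Total hydrogens: 22.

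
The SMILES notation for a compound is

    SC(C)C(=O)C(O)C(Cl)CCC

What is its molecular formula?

Walk through each heavy atom and fill implicit hydrogens from standard valence (C 4, N 3, O 2, S 2, halogen 1):
  atom 1: S, bond orders sum to 1 (valence 2) → 1 H
  atom 2: C, bond orders sum to 3 (valence 4) → 1 H
  atom 3: C, bond orders sum to 1 (valence 4) → 3 H
  atom 4: C, bond orders sum to 4 (valence 4) → 0 H
  atom 5: O, bond orders sum to 2 (valence 2) → 0 H
  atom 6: C, bond orders sum to 3 (valence 4) → 1 H
  atom 7: O, bond orders sum to 1 (valence 2) → 1 H
  atom 8: C, bond orders sum to 3 (valence 4) → 1 H
  atom 9: Cl (halogen, monovalent) → 0 H
  atom 10: C, bond orders sum to 2 (valence 4) → 2 H
  atom 11: C, bond orders sum to 2 (valence 4) → 2 H
  atom 12: C, bond orders sum to 1 (valence 4) → 3 H
Totals → C:8, H:15, Cl:1, O:2, S:1.
In Hill order: C8H15ClO2S.

C8H15ClO2S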